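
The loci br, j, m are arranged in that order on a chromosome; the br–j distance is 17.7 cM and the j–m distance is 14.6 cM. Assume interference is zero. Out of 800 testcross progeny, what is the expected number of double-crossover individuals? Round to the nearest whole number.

21

Map distances give recombination frequencies of 0.177 and 0.146 for the two intervals.
With no interference, expected double-crossover frequency = 0.177 × 0.146 = 0.02584.
Expected number = 0.02584 × 800 = 20.67 ≈ 21.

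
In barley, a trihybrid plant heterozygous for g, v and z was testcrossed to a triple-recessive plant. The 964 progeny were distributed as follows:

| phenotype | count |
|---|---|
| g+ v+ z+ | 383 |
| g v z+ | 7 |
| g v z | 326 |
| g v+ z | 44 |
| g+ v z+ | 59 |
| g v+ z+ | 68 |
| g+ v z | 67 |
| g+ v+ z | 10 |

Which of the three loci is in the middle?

The two most frequent reciprocal classes, g+ v+ z+ and g v z, are the parental types, so the F1 was g+ v+ z+ / g v z.
The two rarest classes, g+ v+ z and g v z+, are the double crossovers. Comparing them with the parentals, only the z allele has switched, so z is the middle locus and the order is v – z – g.

z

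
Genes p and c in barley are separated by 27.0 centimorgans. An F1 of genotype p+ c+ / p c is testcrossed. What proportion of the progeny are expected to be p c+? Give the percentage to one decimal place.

13.5%

A map distance of 27.0 centimorgans corresponds to a recombination frequency of 0.270.
The F1 is p+ c+ / p c, so p c+ is a recombinant gamete class with expected frequency r/2 = 0.270/2 = 0.1350.
That is 0.1350 = 13.5% of the progeny.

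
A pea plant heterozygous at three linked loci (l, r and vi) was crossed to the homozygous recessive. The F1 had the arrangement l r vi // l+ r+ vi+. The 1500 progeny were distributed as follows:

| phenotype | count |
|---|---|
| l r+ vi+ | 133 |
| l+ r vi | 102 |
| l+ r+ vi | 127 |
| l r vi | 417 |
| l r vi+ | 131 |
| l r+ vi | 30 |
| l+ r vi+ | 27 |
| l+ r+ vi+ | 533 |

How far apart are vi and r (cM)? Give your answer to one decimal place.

21.0 cM

The two rarest classes, l r+ vi and l+ r vi+, are the double crossovers. Comparing them with the parentals, only the r allele has switched, so r is the middle locus and the order is vi – r – l.
Crossovers in the vi–r interval produce the single-crossover classes l r vi+ and l+ r+ vi (131 + 127 = 258) plus the double crossovers (57).
RF(vi–r) = (258 + 57) / 1500 = 315/1500 = 0.2100 → 21.0 cM.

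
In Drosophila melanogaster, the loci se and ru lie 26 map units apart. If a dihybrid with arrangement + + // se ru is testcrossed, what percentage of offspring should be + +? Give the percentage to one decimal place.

A map distance of 26 map units corresponds to a recombination frequency of 0.260.
The F1 is + + / se ru, so + + is a parental gamete class with expected frequency (1 − r)/2 = 0.740/2 = 0.3700.
That is 0.3700 = 37.0% of the progeny.

37.0%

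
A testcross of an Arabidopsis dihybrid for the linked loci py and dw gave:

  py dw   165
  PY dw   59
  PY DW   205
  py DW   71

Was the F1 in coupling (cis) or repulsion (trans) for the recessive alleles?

The two most frequent classes are PY DW (205) and py dw (165); these are the parental (non-recombinant) types.
So the F1 carried PY DW on one chromosome and py dw on the other — the recessive alleles are on the same chromosome (cis / coupling).

cis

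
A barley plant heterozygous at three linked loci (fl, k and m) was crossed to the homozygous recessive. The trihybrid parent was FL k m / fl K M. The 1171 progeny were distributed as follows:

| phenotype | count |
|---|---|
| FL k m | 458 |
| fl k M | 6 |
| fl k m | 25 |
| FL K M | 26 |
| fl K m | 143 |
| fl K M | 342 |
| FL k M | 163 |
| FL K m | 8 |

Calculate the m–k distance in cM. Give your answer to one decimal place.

27.3 cM

The two rarest classes, FL K m and fl k M, are the double crossovers. Comparing them with the parentals, only the k allele has switched, so k is the middle locus and the order is m – k – fl.
Crossovers in the m–k interval produce the single-crossover classes FL k M and fl K m (163 + 143 = 306) plus the double crossovers (14).
RF(m–k) = (306 + 14) / 1171 = 320/1171 = 0.2733 → 27.3 cM.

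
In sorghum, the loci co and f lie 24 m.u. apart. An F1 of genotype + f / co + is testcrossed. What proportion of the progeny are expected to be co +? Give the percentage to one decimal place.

A map distance of 24 m.u. corresponds to a recombination frequency of 0.240.
The F1 is + f / co +, so co + is a parental gamete class with expected frequency (1 − r)/2 = 0.760/2 = 0.3800.
That is 0.3800 = 38.0% of the progeny.

38.0%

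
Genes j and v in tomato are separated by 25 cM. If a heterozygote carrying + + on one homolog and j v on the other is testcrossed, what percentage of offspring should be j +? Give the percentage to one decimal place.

12.5%

A map distance of 25 cM corresponds to a recombination frequency of 0.250.
The F1 is + + / j v, so j + is a recombinant gamete class with expected frequency r/2 = 0.250/2 = 0.1250.
That is 0.1250 = 12.5% of the progeny.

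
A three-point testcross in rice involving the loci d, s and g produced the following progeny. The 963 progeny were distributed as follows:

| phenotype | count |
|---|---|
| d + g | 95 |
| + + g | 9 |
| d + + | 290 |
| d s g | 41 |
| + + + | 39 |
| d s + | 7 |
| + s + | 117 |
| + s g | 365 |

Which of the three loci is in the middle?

s

The two most frequent reciprocal classes, d + + and + s g, are the parental types, so the F1 was d + + / + s g.
The two rarest classes, d s + and + + g, are the double crossovers. Comparing them with the parentals, only the s allele has switched, so s is the middle locus and the order is d – s – g.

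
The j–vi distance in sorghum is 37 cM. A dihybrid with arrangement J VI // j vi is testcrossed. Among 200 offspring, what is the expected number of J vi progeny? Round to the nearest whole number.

37

A map distance of 37 cM corresponds to a recombination frequency of 0.370.
The F1 is J VI / j vi, so J vi is a recombinant gamete class with expected frequency r/2 = 0.370/2 = 0.1850.
Expected number = 0.1850 × 200 = 37.00 ≈ 37.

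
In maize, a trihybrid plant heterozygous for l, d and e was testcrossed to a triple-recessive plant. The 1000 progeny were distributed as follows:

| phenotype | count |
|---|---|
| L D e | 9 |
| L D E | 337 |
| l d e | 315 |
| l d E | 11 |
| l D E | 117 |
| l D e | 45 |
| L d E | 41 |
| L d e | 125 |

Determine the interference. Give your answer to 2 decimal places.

0.28

The two most frequent reciprocal classes, L D E and l d e, are the parental types, so the F1 was L D E / l d e.
The two rarest classes, L D e and l d E, are the double crossovers. Comparing them with the parentals, only the e allele has switched, so e is the middle locus and the order is d – e – l.
d–e: (86 + 20)/1000 = 0.1060; e–l: (242 + 20)/1000 = 0.2620.
Expected DCO frequency = 0.1060 × 0.2620 ≈ 0.02777; observed = 20/1000 ≈ 0.02000.
Coefficient of coincidence = 0.02000/0.02777 ≈ 0.72; interference = 1 − 0.72 = 0.28.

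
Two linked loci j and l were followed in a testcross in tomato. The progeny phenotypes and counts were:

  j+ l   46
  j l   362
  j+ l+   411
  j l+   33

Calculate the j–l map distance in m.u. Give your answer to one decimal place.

9.3 m.u.

The two most frequent classes, j+ l+ (411) and j l (362), are the parental types, so the F1 was j+ l+ / j l.
The recombinant classes are j+ l and j l+: 46 + 33 = 79.
Recombination frequency = 79/852 = 0.0927 ≈ 9.3%, i.e. 9.3 m.u.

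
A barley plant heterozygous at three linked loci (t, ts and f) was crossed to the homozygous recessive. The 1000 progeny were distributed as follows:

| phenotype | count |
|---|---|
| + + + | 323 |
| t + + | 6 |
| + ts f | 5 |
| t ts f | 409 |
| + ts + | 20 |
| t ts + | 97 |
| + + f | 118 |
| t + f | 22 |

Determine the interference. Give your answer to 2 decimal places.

0.08

The two most frequent reciprocal classes, + + + and t ts f, are the parental types, so the F1 was + + + / t ts f.
The two rarest classes, t + + and + ts f, are the double crossovers. Comparing them with the parentals, only the t allele has switched, so t is the middle locus and the order is f – t – ts.
f–t: (215 + 11)/1000 = 0.2260; t–ts: (42 + 11)/1000 = 0.0530.
Expected DCO frequency = 0.2260 × 0.0530 ≈ 0.01198; observed = 11/1000 ≈ 0.01100.
Coefficient of coincidence = 0.01100/0.01198 ≈ 0.92; interference = 1 − 0.92 = 0.08.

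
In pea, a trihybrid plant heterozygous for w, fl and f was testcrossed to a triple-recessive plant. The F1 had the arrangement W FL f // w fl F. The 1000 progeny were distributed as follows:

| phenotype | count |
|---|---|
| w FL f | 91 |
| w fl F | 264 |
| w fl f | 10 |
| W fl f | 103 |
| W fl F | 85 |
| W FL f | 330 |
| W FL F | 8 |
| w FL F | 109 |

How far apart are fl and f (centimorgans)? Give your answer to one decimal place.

23.0 centimorgans

The two rarest classes, W FL F and w fl f, are the double crossovers. Comparing them with the parentals, only the f allele has switched, so f is the middle locus and the order is fl – f – w.
Crossovers in the fl–f interval produce the single-crossover classes W fl f and w FL F (103 + 109 = 212) plus the double crossovers (18).
RF(fl–f) = (212 + 18) / 1000 = 230/1000 = 0.2300 → 23.0 centimorgans.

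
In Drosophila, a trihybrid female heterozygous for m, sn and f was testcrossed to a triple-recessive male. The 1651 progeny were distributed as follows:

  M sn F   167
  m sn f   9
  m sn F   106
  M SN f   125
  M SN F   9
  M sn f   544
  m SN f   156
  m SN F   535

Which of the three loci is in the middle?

The two most frequent reciprocal classes, M sn f and m SN F, are the parental types, so the F1 was M sn f / m SN F.
The two rarest classes, m sn f and M SN F, are the double crossovers. Comparing them with the parentals, only the m allele has switched, so m is the middle locus and the order is f – m – sn.

m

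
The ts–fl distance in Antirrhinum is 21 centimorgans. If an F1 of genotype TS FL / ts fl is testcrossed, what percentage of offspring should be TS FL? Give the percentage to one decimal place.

39.5%

A map distance of 21 centimorgans corresponds to a recombination frequency of 0.210.
The F1 is TS FL / ts fl, so TS FL is a parental gamete class with expected frequency (1 − r)/2 = 0.790/2 = 0.3950.
That is 0.3950 = 39.5% of the progeny.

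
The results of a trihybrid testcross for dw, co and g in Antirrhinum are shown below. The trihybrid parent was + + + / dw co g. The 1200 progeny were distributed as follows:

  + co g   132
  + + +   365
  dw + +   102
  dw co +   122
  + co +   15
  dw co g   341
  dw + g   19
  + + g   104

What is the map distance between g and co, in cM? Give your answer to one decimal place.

The two rarest classes, + co + and dw + g, are the double crossovers. Comparing them with the parentals, only the co allele has switched, so co is the middle locus and the order is g – co – dw.
Crossovers in the g–co interval produce the single-crossover classes + + g and dw co + (104 + 122 = 226) plus the double crossovers (34).
RF(g–co) = (226 + 34) / 1200 = 260/1200 = 0.2167 → 21.7 cM.

21.7 cM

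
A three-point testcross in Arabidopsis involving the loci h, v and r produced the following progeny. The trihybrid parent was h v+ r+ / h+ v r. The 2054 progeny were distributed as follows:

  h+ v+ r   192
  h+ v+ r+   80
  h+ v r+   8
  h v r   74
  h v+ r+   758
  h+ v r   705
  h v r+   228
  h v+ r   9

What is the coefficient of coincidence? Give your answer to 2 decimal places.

0.47

The two rarest classes, h v+ r and h+ v r+, are the double crossovers. Comparing them with the parentals, only the r allele has switched, so r is the middle locus and the order is h – r – v.
h–r: (154 + 17)/2054 = 0.0833; r–v: (420 + 17)/2054 = 0.2128.
Expected DCO frequency = 0.0833 × 0.2128 ≈ 0.01773; observed = 17/2054 ≈ 0.00828.
Coefficient of coincidence = 0.00828/0.01773 ≈ 0.47.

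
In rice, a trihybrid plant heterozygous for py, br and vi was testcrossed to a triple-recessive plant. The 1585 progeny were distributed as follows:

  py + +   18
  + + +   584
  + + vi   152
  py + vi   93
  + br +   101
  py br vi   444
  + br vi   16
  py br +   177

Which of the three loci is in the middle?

The two most frequent reciprocal classes, py br vi and + + +, are the parental types, so the F1 was py br vi / + + +.
The two rarest classes, + br vi and py + +, are the double crossovers. Comparing them with the parentals, only the py allele has switched, so py is the middle locus and the order is vi – py – br.

py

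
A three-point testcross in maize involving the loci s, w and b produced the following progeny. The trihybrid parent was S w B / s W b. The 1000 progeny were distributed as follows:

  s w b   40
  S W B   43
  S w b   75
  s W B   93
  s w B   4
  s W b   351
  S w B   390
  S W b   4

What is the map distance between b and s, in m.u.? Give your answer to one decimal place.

17.6 m.u.

The two rarest classes, s w B and S W b, are the double crossovers. Comparing them with the parentals, only the s allele has switched, so s is the middle locus and the order is b – s – w.
Crossovers in the b–s interval produce the single-crossover classes S w b and s W B (75 + 93 = 168) plus the double crossovers (8).
RF(b–s) = (168 + 8) / 1000 = 176/1000 = 0.1760 → 17.6 m.u.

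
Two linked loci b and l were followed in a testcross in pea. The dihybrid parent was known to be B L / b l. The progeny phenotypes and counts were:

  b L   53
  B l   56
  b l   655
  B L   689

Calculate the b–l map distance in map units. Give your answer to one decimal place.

The recombinant classes are B l and b L: 56 + 53 = 109.
Recombination frequency = 109/1453 = 0.0750 ≈ 7.5%, i.e. 7.5 map units.

7.5 map units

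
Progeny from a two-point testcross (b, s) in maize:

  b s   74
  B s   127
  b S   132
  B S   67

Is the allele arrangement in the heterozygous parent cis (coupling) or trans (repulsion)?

trans

The two most frequent classes are B s (127) and b S (132); these are the parental (non-recombinant) types.
So the F1 carried B s on one chromosome and b S on the other — the recessive alleles are on opposite chromosomes (trans / repulsion).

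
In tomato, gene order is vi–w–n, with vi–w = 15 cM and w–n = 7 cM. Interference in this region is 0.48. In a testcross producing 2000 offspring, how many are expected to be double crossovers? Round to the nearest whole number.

11

Map distances give recombination frequencies of 0.150 and 0.070 for the two intervals.
With interference 0.48 (so coincidence = 0.52), expected double-crossover frequency = 0.150 × 0.070 × 0.52 = 0.00546.
Expected number = 0.00546 × 2000 = 10.92 ≈ 11.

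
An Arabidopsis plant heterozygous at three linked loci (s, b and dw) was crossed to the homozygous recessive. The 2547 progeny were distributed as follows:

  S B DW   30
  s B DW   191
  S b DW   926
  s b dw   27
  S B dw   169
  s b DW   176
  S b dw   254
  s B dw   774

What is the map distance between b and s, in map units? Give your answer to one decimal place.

The two most frequent reciprocal classes, S b DW and s B dw, are the parental types, so the F1 was S b DW / s B dw.
The two rarest classes, S B DW and s b dw, are the double crossovers. Comparing them with the parentals, only the b allele has switched, so b is the middle locus and the order is s – b – dw.
Crossovers in the s–b interval produce the single-crossover classes s b DW and S B dw (176 + 169 = 345) plus the double crossovers (57).
RF(s–b) = (345 + 57) / 2547 = 402/2547 = 0.1578 → 15.8 map units.

15.8 map units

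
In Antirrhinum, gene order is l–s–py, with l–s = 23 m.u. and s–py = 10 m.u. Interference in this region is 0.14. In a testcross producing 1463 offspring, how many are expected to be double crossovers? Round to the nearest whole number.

Map distances give recombination frequencies of 0.230 and 0.100 for the two intervals.
With interference 0.14 (so coincidence = 0.86), expected double-crossover frequency = 0.230 × 0.100 × 0.86 = 0.01978.
Expected number = 0.01978 × 1463 = 28.94 ≈ 29.

29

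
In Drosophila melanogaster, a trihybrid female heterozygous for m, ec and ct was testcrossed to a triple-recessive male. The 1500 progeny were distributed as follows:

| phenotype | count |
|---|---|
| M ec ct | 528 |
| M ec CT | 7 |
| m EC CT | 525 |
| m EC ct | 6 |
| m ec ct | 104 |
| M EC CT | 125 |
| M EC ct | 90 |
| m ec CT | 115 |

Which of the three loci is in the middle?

The two most frequent reciprocal classes, M ec ct and m EC CT, are the parental types, so the F1 was M ec ct / m EC CT.
The two rarest classes, M ec CT and m EC ct, are the double crossovers. Comparing them with the parentals, only the ct allele has switched, so ct is the middle locus and the order is m – ct – ec.

ct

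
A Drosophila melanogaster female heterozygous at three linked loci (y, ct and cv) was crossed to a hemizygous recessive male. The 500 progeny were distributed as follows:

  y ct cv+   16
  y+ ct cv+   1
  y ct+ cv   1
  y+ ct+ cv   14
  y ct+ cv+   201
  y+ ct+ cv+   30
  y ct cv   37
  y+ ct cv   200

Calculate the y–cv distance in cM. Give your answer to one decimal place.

13.8 cM

The two most frequent reciprocal classes, y ct+ cv+ and y+ ct cv, are the parental types, so the F1 was y ct+ cv+ / y+ ct cv.
The two rarest classes, y ct+ cv and y+ ct cv+, are the double crossovers. Comparing them with the parentals, only the cv allele has switched, so cv is the middle locus and the order is y – cv – ct.
Crossovers in the y–cv interval produce the single-crossover classes y+ ct+ cv+ and y ct cv (30 + 37 = 67) plus the double crossovers (2).
RF(y–cv) = (67 + 2) / 500 = 69/500 = 0.1380 → 13.8 cM.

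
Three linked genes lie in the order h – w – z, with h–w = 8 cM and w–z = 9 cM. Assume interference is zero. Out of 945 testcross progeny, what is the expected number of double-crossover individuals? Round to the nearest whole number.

Map distances give recombination frequencies of 0.080 and 0.090 for the two intervals.
With no interference, expected double-crossover frequency = 0.080 × 0.090 = 0.00720.
Expected number = 0.00720 × 945 = 6.80 ≈ 7.

7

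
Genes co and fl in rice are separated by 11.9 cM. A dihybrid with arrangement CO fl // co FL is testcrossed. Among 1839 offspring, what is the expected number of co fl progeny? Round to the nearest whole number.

A map distance of 11.9 cM corresponds to a recombination frequency of 0.119.
The F1 is CO fl / co FL, so co fl is a recombinant gamete class with expected frequency r/2 = 0.119/2 = 0.0595.
Expected number = 0.0595 × 1839 = 109.42 ≈ 109.

109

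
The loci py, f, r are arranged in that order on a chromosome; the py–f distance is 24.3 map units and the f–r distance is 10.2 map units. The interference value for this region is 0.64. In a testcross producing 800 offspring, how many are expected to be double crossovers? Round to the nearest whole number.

7

Map distances give recombination frequencies of 0.243 and 0.102 for the two intervals.
With interference 0.64 (so coincidence = 0.36), expected double-crossover frequency = 0.243 × 0.102 × 0.36 = 0.00892.
Expected number = 0.00892 × 800 = 7.14 ≈ 7.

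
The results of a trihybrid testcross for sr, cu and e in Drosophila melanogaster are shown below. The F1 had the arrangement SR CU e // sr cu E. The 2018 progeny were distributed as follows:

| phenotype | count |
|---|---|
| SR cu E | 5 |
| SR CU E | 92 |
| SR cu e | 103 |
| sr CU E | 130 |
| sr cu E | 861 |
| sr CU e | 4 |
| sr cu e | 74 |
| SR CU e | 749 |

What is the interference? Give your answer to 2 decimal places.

The two rarest classes, sr CU e and SR cu E, are the double crossovers. Comparing them with the parentals, only the sr allele has switched, so sr is the middle locus and the order is cu – sr – e.
cu–sr: (233 + 9)/2018 = 0.1199; sr–e: (166 + 9)/2018 = 0.0867.
Expected DCO frequency = 0.1199 × 0.0867 ≈ 0.01040; observed = 9/2018 ≈ 0.00446.
Coefficient of coincidence = 0.00446/0.01040 ≈ 0.43; interference = 1 − 0.43 = 0.57.

0.57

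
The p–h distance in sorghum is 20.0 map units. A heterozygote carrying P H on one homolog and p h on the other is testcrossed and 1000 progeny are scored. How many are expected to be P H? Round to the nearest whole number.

A map distance of 20.0 map units corresponds to a recombination frequency of 0.200.
The F1 is P H / p h, so P H is a parental gamete class with expected frequency (1 − r)/2 = 0.800/2 = 0.4000.
Expected number = 0.4000 × 1000 = 400.00 ≈ 400.

400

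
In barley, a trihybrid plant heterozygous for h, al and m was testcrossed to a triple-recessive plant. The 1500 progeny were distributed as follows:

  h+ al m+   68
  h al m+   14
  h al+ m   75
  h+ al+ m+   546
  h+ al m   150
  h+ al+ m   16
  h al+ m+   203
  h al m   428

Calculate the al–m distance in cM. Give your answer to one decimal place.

11.5 cM

The two most frequent reciprocal classes, h+ al+ m+ and h al m, are the parental types, so the F1 was h+ al+ m+ / h al m.
The two rarest classes, h+ al+ m and h al m+, are the double crossovers. Comparing them with the parentals, only the m allele has switched, so m is the middle locus and the order is al – m – h.
Crossovers in the al–m interval produce the single-crossover classes h+ al m+ and h al+ m (68 + 75 = 143) plus the double crossovers (30).
RF(al–m) = (143 + 30) / 1500 = 173/1500 = 0.1153 → 11.5 cM.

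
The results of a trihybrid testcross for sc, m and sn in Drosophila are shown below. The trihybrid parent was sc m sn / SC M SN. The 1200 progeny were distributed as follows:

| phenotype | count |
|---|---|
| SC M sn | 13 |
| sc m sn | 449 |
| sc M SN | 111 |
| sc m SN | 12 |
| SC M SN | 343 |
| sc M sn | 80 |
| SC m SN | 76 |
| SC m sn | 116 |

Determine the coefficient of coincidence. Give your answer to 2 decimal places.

The two rarest classes, sc m SN and SC M sn, are the double crossovers. Comparing them with the parentals, only the sn allele has switched, so sn is the middle locus and the order is sc – sn – m.
sc–sn: (227 + 25)/1200 = 0.2100; sn–m: (156 + 25)/1200 = 0.1508.
Expected DCO frequency = 0.2100 × 0.1508 ≈ 0.03167; observed = 25/1200 ≈ 0.02083.
Coefficient of coincidence = 0.02083/0.03167 ≈ 0.66.

0.66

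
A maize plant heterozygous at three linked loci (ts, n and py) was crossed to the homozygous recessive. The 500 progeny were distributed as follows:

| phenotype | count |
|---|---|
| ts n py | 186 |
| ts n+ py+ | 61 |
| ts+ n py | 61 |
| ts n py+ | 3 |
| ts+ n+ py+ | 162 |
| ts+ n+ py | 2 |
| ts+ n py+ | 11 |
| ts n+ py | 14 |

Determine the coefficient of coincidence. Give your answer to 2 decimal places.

0.66

The two most frequent reciprocal classes, ts+ n+ py+ and ts n py, are the parental types, so the F1 was ts+ n+ py+ / ts n py.
The two rarest classes, ts+ n+ py and ts n py+, are the double crossovers. Comparing them with the parentals, only the py allele has switched, so py is the middle locus and the order is ts – py – n.
ts–py: (122 + 5)/500 = 0.2540; py–n: (25 + 5)/500 = 0.0600.
Expected DCO frequency = 0.2540 × 0.0600 ≈ 0.01524; observed = 5/500 ≈ 0.01000.
Coefficient of coincidence = 0.01000/0.01524 ≈ 0.66.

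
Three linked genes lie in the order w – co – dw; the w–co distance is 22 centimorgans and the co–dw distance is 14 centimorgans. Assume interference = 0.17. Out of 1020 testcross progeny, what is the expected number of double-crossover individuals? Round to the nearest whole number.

26

Map distances give recombination frequencies of 0.220 and 0.140 for the two intervals.
With interference 0.17 (so coincidence = 0.83), expected double-crossover frequency = 0.220 × 0.140 × 0.83 = 0.02556.
Expected number = 0.02556 × 1020 = 26.08 ≈ 26.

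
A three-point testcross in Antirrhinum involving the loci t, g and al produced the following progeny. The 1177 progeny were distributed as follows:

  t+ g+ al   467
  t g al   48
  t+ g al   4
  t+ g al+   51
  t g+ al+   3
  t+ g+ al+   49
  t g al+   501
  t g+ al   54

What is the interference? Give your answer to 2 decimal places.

0.29

The two most frequent reciprocal classes, t g al+ and t+ g+ al, are the parental types, so the F1 was t g al+ / t+ g+ al.
The two rarest classes, t g+ al+ and t+ g al, are the double crossovers. Comparing them with the parentals, only the g allele has switched, so g is the middle locus and the order is al – g – t.
al–g: (97 + 7)/1177 = 0.0884; g–t: (105 + 7)/1177 = 0.0952.
Expected DCO frequency = 0.0884 × 0.0952 ≈ 0.00842; observed = 7/1177 ≈ 0.00595.
Coefficient of coincidence = 0.00595/0.00842 ≈ 0.71; interference = 1 − 0.71 = 0.29.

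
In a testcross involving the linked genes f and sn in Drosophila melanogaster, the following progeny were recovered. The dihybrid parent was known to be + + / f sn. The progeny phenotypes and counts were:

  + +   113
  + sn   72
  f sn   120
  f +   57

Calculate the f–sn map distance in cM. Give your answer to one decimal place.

The recombinant classes are + sn and f +: 72 + 57 = 129.
Recombination frequency = 129/362 = 0.3564 ≈ 35.6%, i.e. 35.6 cM.

35.6 cM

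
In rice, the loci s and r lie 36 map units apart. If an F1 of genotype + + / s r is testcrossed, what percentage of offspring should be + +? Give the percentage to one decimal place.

A map distance of 36 map units corresponds to a recombination frequency of 0.360.
The F1 is + + / s r, so + + is a parental gamete class with expected frequency (1 − r)/2 = 0.640/2 = 0.3200.
That is 0.3200 = 32.0% of the progeny.

32.0%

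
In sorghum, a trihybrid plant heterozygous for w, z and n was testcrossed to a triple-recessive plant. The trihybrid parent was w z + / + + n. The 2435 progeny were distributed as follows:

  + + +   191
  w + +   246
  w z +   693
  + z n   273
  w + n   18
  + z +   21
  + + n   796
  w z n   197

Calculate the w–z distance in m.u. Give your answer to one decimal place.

22.9 m.u.

The two rarest classes, + z + and w + n, are the double crossovers. Comparing them with the parentals, only the w allele has switched, so w is the middle locus and the order is z – w – n.
Crossovers in the z–w interval produce the single-crossover classes w + + and + z n (246 + 273 = 519) plus the double crossovers (39).
RF(z–w) = (519 + 39) / 2435 = 558/2435 = 0.2292 → 22.9 m.u.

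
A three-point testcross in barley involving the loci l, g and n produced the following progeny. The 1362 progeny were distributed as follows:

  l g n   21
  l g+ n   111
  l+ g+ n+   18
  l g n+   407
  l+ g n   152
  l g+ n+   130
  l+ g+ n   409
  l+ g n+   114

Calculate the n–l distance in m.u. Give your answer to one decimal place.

The two most frequent reciprocal classes, l+ g+ n and l g n+, are the parental types, so the F1 was l+ g+ n / l g n+.
The two rarest classes, l+ g+ n+ and l g n, are the double crossovers. Comparing them with the parentals, only the n allele has switched, so n is the middle locus and the order is g – n – l.
Crossovers in the n–l interval produce the single-crossover classes l g+ n and l+ g n+ (111 + 114 = 225) plus the double crossovers (39).
RF(n–l) = (225 + 39) / 1362 = 264/1362 = 0.1938 → 19.4 m.u.

19.4 m.u.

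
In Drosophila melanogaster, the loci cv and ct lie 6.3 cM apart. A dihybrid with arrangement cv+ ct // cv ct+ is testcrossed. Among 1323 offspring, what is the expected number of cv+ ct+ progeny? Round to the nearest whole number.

A map distance of 6.3 cM corresponds to a recombination frequency of 0.063.
The F1 is cv+ ct / cv ct+, so cv+ ct+ is a recombinant gamete class with expected frequency r/2 = 0.063/2 = 0.0315.
Expected number = 0.0315 × 1323 = 41.67 ≈ 42.

42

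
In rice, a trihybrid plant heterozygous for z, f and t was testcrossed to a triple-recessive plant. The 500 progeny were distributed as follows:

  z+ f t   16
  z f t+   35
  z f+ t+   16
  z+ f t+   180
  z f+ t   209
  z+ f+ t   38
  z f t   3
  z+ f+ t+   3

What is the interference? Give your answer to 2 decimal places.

0.00

The two most frequent reciprocal classes, z f+ t and z+ f t+, are the parental types, so the F1 was z f+ t / z+ f t+.
The two rarest classes, z f t and z+ f+ t+, are the double crossovers. Comparing them with the parentals, only the f allele has switched, so f is the middle locus and the order is z – f – t.
z–f: (73 + 6)/500 = 0.1580; f–t: (32 + 6)/500 = 0.0760.
Expected DCO frequency = 0.1580 × 0.0760 ≈ 0.01201; observed = 6/500 ≈ 0.01200.
Coefficient of coincidence = 0.01200/0.01201 ≈ 1.00; interference = 1 − 1.00 = 0.00.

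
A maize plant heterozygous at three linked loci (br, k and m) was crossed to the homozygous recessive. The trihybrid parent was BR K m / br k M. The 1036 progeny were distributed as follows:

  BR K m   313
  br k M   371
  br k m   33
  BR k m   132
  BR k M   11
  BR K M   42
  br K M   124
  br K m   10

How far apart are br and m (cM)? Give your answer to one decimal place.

9.3 cM

The two rarest classes, br K m and BR k M, are the double crossovers. Comparing them with the parentals, only the br allele has switched, so br is the middle locus and the order is m – br – k.
Crossovers in the m–br interval produce the single-crossover classes BR K M and br k m (42 + 33 = 75) plus the double crossovers (21).
RF(m–br) = (75 + 21) / 1036 = 96/1036 = 0.0927 → 9.3 cM.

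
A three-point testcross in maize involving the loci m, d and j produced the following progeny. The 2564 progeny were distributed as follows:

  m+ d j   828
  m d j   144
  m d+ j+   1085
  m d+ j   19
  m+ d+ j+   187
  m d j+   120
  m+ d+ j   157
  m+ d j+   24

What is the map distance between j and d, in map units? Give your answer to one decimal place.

The two most frequent reciprocal classes, m d+ j+ and m+ d j, are the parental types, so the F1 was m d+ j+ / m+ d j.
The two rarest classes, m d+ j and m+ d j+, are the double crossovers. Comparing them with the parentals, only the j allele has switched, so j is the middle locus and the order is d – j – m.
Crossovers in the d–j interval produce the single-crossover classes m d j+ and m+ d+ j (120 + 157 = 277) plus the double crossovers (43).
RF(d–j) = (277 + 43) / 2564 = 320/2564 = 0.1248 → 12.5 map units.

12.5 map units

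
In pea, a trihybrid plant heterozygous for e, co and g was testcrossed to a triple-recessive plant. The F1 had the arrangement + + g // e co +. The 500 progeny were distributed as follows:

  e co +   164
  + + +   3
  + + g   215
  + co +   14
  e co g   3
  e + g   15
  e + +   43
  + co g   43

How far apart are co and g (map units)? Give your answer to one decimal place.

The two rarest classes, + + + and e co g, are the double crossovers. Comparing them with the parentals, only the g allele has switched, so g is the middle locus and the order is co – g – e.
Crossovers in the co–g interval produce the single-crossover classes + co g and e + + (43 + 43 = 86) plus the double crossovers (6).
RF(co–g) = (86 + 6) / 500 = 92/500 = 0.1840 → 18.4 map units.

18.4 map units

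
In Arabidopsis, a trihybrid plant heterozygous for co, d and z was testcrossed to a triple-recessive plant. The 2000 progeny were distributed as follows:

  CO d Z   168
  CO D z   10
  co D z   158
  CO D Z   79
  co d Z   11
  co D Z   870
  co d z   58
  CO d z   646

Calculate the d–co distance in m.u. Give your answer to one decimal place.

7.9 m.u.

The two most frequent reciprocal classes, CO d z and co D Z, are the parental types, so the F1 was CO d z / co D Z.
The two rarest classes, CO D z and co d Z, are the double crossovers. Comparing them with the parentals, only the d allele has switched, so d is the middle locus and the order is z – d – co.
Crossovers in the d–co interval produce the single-crossover classes co d z and CO D Z (58 + 79 = 137) plus the double crossovers (21).
RF(d–co) = (137 + 21) / 2000 = 158/2000 = 0.0790 → 7.9 m.u.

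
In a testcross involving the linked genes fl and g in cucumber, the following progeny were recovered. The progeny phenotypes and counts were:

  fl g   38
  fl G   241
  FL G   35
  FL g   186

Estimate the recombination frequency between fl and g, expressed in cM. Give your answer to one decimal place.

The two most frequent classes, FL g (186) and fl G (241), are the parental types, so the F1 was FL g / fl G.
The recombinant classes are FL G and fl g: 35 + 38 = 73.
Recombination frequency = 73/500 = 0.1460 ≈ 14.6%, i.e. 14.6 cM.

14.6 cM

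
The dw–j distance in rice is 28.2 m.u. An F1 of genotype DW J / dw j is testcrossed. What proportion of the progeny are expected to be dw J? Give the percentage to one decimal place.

A map distance of 28.2 m.u. corresponds to a recombination frequency of 0.282.
The F1 is DW J / dw j, so dw J is a recombinant gamete class with expected frequency r/2 = 0.282/2 = 0.1410.
That is 0.1410 = 14.1% of the progeny.

14.1%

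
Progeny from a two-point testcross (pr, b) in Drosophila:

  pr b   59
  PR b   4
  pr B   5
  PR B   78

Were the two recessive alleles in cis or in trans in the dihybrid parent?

The two most frequent classes are PR B (78) and pr b (59); these are the parental (non-recombinant) types.
So the F1 carried PR B on one chromosome and pr b on the other — the recessive alleles are on the same chromosome (cis / coupling).

cis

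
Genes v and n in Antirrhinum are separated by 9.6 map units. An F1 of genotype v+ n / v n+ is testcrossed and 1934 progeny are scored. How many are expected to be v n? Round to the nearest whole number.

A map distance of 9.6 map units corresponds to a recombination frequency of 0.096.
The F1 is v+ n / v n+, so v n is a recombinant gamete class with expected frequency r/2 = 0.096/2 = 0.0480.
Expected number = 0.0480 × 1934 = 92.83 ≈ 93.

93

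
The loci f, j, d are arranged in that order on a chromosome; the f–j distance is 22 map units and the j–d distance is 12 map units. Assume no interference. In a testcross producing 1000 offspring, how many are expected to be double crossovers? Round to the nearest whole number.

Map distances give recombination frequencies of 0.220 and 0.120 for the two intervals.
With no interference, expected double-crossover frequency = 0.220 × 0.120 = 0.02640.
Expected number = 0.02640 × 1000 = 26.40 ≈ 26.

26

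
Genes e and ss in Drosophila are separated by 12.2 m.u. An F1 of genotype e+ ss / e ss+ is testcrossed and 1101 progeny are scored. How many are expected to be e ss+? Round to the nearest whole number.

A map distance of 12.2 m.u. corresponds to a recombination frequency of 0.122.
The F1 is e+ ss / e ss+, so e ss+ is a parental gamete class with expected frequency (1 − r)/2 = 0.878/2 = 0.4390.
Expected number = 0.4390 × 1101 = 483.34 ≈ 483.

483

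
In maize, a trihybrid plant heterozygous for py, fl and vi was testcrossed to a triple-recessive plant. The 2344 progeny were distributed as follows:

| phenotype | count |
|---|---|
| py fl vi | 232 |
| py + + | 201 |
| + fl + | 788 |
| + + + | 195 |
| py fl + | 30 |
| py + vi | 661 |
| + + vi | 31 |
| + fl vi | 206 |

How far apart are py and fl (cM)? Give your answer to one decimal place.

The two most frequent reciprocal classes, py + vi and + fl +, are the parental types, so the F1 was py + vi / + fl +.
The two rarest classes, + + vi and py fl +, are the double crossovers. Comparing them with the parentals, only the py allele has switched, so py is the middle locus and the order is vi – py – fl.
Crossovers in the py–fl interval produce the single-crossover classes py fl vi and + + + (232 + 195 = 427) plus the double crossovers (61).
RF(py–fl) = (427 + 61) / 2344 = 488/2344 = 0.2082 → 20.8 cM.

20.8 cM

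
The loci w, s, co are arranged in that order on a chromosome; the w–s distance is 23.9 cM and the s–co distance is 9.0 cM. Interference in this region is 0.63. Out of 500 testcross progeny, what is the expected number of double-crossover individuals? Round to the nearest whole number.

4

Map distances give recombination frequencies of 0.239 and 0.090 for the two intervals.
With interference 0.63 (so coincidence = 0.37), expected double-crossover frequency = 0.239 × 0.090 × 0.37 = 0.00796.
Expected number = 0.00796 × 500 = 3.98 ≈ 4.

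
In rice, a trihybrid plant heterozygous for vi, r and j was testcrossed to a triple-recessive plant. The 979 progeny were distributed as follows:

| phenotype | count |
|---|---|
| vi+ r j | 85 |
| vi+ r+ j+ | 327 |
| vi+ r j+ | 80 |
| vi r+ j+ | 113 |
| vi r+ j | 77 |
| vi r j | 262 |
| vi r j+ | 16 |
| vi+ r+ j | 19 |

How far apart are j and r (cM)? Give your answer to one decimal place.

19.6 cM

The two most frequent reciprocal classes, vi r j and vi+ r+ j+, are the parental types, so the F1 was vi r j / vi+ r+ j+.
The two rarest classes, vi r j+ and vi+ r+ j, are the double crossovers. Comparing them with the parentals, only the j allele has switched, so j is the middle locus and the order is r – j – vi.
Crossovers in the r–j interval produce the single-crossover classes vi r+ j and vi+ r j+ (77 + 80 = 157) plus the double crossovers (35).
RF(r–j) = (157 + 35) / 979 = 192/979 = 0.1961 → 19.6 cM.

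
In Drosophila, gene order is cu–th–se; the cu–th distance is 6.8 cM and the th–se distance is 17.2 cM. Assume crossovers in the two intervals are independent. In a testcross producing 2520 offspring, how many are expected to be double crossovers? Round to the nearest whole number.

Map distances give recombination frequencies of 0.068 and 0.172 for the two intervals.
With no interference, expected double-crossover frequency = 0.068 × 0.172 = 0.01170.
Expected number = 0.01170 × 2520 = 29.47 ≈ 29.

29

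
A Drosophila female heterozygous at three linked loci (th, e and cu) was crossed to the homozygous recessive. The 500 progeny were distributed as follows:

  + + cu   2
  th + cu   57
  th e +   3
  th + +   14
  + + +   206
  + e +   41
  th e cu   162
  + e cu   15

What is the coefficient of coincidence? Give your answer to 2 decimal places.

The two most frequent reciprocal classes, th e cu and + + +, are the parental types, so the F1 was th e cu / + + +.
The two rarest classes, th e + and + + cu, are the double crossovers. Comparing them with the parentals, only the cu allele has switched, so cu is the middle locus and the order is th – cu – e.
th–cu: (29 + 5)/500 = 0.0680; cu–e: (98 + 5)/500 = 0.2060.
Expected DCO frequency = 0.0680 × 0.2060 ≈ 0.01401; observed = 5/500 ≈ 0.01000.
Coefficient of coincidence = 0.01000/0.01401 ≈ 0.71.

0.71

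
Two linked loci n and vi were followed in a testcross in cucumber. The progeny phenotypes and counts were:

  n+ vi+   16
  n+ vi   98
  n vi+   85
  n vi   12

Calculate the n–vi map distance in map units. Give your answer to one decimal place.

The two most frequent classes, n+ vi (98) and n vi+ (85), are the parental types, so the F1 was n+ vi / n vi+.
The recombinant classes are n+ vi+ and n vi: 16 + 12 = 28.
Recombination frequency = 28/211 = 0.1327 ≈ 13.3%, i.e. 13.3 map units.

13.3 map units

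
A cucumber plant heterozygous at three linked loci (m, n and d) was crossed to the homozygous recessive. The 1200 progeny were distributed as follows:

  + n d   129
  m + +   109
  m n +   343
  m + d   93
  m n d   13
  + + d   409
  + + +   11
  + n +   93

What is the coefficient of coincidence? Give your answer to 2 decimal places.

The two most frequent reciprocal classes, + + d and m n +, are the parental types, so the F1 was + + d / m n +.
The two rarest classes, + + + and m n d, are the double crossovers. Comparing them with the parentals, only the d allele has switched, so d is the middle locus and the order is m – d – n.
m–d: (186 + 24)/1200 = 0.1750; d–n: (238 + 24)/1200 = 0.2183.
Expected DCO frequency = 0.1750 × 0.2183 ≈ 0.03820; observed = 24/1200 ≈ 0.02000.
Coefficient of coincidence = 0.02000/0.03820 ≈ 0.52.

0.52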